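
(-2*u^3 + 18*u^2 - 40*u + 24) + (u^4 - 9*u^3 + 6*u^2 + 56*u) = u^4 - 11*u^3 + 24*u^2 + 16*u + 24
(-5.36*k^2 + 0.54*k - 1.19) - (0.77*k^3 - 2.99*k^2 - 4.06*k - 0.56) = -0.77*k^3 - 2.37*k^2 + 4.6*k - 0.63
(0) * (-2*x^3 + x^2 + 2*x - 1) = 0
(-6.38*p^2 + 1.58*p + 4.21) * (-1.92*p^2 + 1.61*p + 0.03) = 12.2496*p^4 - 13.3054*p^3 - 5.7308*p^2 + 6.8255*p + 0.1263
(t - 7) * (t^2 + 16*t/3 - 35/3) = t^3 - 5*t^2/3 - 49*t + 245/3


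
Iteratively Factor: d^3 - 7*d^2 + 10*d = (d - 5)*(d^2 - 2*d) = (d - 5)*(d - 2)*(d)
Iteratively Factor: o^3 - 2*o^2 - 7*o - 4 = (o - 4)*(o^2 + 2*o + 1) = (o - 4)*(o + 1)*(o + 1)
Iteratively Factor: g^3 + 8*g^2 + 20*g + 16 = (g + 4)*(g^2 + 4*g + 4) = (g + 2)*(g + 4)*(g + 2)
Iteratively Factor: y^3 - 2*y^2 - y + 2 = (y + 1)*(y^2 - 3*y + 2) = (y - 2)*(y + 1)*(y - 1)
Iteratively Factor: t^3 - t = (t + 1)*(t^2 - t) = (t - 1)*(t + 1)*(t)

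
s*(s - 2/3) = s^2 - 2*s/3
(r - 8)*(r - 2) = r^2 - 10*r + 16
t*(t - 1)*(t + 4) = t^3 + 3*t^2 - 4*t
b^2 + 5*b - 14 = (b - 2)*(b + 7)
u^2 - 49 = (u - 7)*(u + 7)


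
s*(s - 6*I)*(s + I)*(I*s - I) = I*s^4 + 5*s^3 - I*s^3 - 5*s^2 + 6*I*s^2 - 6*I*s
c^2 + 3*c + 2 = (c + 1)*(c + 2)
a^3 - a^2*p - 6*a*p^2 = a*(a - 3*p)*(a + 2*p)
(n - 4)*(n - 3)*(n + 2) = n^3 - 5*n^2 - 2*n + 24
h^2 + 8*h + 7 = (h + 1)*(h + 7)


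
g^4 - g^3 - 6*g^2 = g^2*(g - 3)*(g + 2)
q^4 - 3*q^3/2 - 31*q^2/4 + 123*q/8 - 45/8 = (q - 5/2)*(q - 3/2)*(q - 1/2)*(q + 3)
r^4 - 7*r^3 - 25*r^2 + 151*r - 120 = (r - 8)*(r - 3)*(r - 1)*(r + 5)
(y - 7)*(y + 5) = y^2 - 2*y - 35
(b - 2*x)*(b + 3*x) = b^2 + b*x - 6*x^2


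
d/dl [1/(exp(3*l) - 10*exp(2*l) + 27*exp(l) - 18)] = (-3*exp(2*l) + 20*exp(l) - 27)*exp(l)/(exp(3*l) - 10*exp(2*l) + 27*exp(l) - 18)^2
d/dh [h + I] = 1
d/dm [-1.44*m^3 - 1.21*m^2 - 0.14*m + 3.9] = -4.32*m^2 - 2.42*m - 0.14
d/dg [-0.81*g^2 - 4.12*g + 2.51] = -1.62*g - 4.12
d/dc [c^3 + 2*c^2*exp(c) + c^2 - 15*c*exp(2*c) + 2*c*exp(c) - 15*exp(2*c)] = 2*c^2*exp(c) + 3*c^2 - 30*c*exp(2*c) + 6*c*exp(c) + 2*c - 45*exp(2*c) + 2*exp(c)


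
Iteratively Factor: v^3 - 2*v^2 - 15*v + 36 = (v - 3)*(v^2 + v - 12) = (v - 3)*(v + 4)*(v - 3)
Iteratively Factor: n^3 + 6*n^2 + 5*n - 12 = (n + 3)*(n^2 + 3*n - 4) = (n - 1)*(n + 3)*(n + 4)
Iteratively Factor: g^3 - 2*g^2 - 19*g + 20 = (g + 4)*(g^2 - 6*g + 5) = (g - 1)*(g + 4)*(g - 5)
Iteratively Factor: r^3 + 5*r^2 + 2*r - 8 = (r + 4)*(r^2 + r - 2) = (r + 2)*(r + 4)*(r - 1)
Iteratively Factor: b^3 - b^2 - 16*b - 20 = (b - 5)*(b^2 + 4*b + 4) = (b - 5)*(b + 2)*(b + 2)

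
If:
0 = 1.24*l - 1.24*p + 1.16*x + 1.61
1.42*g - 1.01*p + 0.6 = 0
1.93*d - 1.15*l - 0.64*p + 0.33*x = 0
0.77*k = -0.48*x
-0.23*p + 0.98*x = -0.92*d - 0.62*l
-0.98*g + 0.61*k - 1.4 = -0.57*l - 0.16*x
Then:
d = 1.63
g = 0.07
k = 1.50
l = 1.65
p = 0.70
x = -2.41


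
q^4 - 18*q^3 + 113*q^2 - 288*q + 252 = (q - 7)*(q - 6)*(q - 3)*(q - 2)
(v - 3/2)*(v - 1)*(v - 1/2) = v^3 - 3*v^2 + 11*v/4 - 3/4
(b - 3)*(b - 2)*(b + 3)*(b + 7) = b^4 + 5*b^3 - 23*b^2 - 45*b + 126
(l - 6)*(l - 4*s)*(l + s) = l^3 - 3*l^2*s - 6*l^2 - 4*l*s^2 + 18*l*s + 24*s^2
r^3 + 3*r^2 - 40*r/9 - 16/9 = (r - 4/3)*(r + 1/3)*(r + 4)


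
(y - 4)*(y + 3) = y^2 - y - 12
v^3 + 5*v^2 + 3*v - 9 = (v - 1)*(v + 3)^2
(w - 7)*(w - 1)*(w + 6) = w^3 - 2*w^2 - 41*w + 42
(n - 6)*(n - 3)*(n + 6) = n^3 - 3*n^2 - 36*n + 108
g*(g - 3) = g^2 - 3*g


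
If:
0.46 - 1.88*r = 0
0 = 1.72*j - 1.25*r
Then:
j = 0.18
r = 0.24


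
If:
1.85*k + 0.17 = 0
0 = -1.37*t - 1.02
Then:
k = -0.09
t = -0.74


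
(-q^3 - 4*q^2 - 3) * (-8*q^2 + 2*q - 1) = 8*q^5 + 30*q^4 - 7*q^3 + 28*q^2 - 6*q + 3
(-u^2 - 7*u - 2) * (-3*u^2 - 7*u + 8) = 3*u^4 + 28*u^3 + 47*u^2 - 42*u - 16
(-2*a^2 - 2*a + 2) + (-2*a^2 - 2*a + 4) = -4*a^2 - 4*a + 6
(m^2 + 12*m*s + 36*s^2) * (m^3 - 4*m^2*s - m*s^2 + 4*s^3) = m^5 + 8*m^4*s - 13*m^3*s^2 - 152*m^2*s^3 + 12*m*s^4 + 144*s^5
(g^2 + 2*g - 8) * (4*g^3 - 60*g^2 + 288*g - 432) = 4*g^5 - 52*g^4 + 136*g^3 + 624*g^2 - 3168*g + 3456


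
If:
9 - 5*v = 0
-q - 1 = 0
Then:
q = -1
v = 9/5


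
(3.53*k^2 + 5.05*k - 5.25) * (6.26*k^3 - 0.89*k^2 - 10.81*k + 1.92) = 22.0978*k^5 + 28.4713*k^4 - 75.5188*k^3 - 43.1404*k^2 + 66.4485*k - 10.08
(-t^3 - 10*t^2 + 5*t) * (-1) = t^3 + 10*t^2 - 5*t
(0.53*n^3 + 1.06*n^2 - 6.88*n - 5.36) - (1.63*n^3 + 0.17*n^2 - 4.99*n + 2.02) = -1.1*n^3 + 0.89*n^2 - 1.89*n - 7.38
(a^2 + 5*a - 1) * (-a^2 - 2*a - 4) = -a^4 - 7*a^3 - 13*a^2 - 18*a + 4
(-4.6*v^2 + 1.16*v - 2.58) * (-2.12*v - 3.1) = 9.752*v^3 + 11.8008*v^2 + 1.8736*v + 7.998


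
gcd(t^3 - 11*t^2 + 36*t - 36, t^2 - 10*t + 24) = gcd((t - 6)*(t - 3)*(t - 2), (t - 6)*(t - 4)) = t - 6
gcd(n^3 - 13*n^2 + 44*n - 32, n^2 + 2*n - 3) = n - 1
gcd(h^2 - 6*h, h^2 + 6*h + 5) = 1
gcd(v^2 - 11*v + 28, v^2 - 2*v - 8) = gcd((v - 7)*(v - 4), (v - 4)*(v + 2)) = v - 4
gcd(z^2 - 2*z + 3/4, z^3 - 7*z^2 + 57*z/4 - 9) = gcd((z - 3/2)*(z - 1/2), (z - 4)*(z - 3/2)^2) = z - 3/2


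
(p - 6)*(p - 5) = p^2 - 11*p + 30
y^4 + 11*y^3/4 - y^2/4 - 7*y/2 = y*(y - 1)*(y + 7/4)*(y + 2)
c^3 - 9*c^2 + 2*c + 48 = (c - 8)*(c - 3)*(c + 2)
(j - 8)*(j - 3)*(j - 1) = j^3 - 12*j^2 + 35*j - 24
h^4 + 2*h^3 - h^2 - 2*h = h*(h - 1)*(h + 1)*(h + 2)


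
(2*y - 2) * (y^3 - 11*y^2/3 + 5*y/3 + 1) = 2*y^4 - 28*y^3/3 + 32*y^2/3 - 4*y/3 - 2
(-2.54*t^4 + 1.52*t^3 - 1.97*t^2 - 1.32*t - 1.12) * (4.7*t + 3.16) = -11.938*t^5 - 0.882400000000001*t^4 - 4.4558*t^3 - 12.4292*t^2 - 9.4352*t - 3.5392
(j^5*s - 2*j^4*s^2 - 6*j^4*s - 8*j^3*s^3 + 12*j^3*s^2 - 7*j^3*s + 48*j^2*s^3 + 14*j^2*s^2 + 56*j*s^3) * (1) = j^5*s - 2*j^4*s^2 - 6*j^4*s - 8*j^3*s^3 + 12*j^3*s^2 - 7*j^3*s + 48*j^2*s^3 + 14*j^2*s^2 + 56*j*s^3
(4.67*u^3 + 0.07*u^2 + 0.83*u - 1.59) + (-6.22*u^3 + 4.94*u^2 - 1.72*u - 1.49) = -1.55*u^3 + 5.01*u^2 - 0.89*u - 3.08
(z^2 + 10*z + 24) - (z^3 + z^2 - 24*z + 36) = -z^3 + 34*z - 12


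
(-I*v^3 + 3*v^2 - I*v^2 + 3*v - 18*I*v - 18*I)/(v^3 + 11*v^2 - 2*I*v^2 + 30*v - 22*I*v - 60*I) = (-I*v^3 + v^2*(3 - I) + v*(3 - 18*I) - 18*I)/(v^3 + v^2*(11 - 2*I) + v*(30 - 22*I) - 60*I)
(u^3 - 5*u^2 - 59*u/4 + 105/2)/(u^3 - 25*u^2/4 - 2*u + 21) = (4*u^2 + 4*u - 35)/(4*u^2 - u - 14)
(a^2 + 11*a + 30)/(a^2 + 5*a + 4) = (a^2 + 11*a + 30)/(a^2 + 5*a + 4)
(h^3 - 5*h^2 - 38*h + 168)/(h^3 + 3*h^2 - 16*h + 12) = (h^2 - 11*h + 28)/(h^2 - 3*h + 2)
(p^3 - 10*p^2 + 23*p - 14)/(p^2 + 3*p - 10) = (p^2 - 8*p + 7)/(p + 5)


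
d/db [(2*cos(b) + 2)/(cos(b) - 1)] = 4*sin(b)/(cos(b) - 1)^2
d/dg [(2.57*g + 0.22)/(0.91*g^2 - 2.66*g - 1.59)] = (2.3387*g^2 - 6.8362*g - (1.82*g - 2.66)*(2.57*g + 0.22) - 4.0863)/(-0.91*g^2 + 2.66*g + 1.59)^2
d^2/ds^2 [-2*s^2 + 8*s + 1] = -4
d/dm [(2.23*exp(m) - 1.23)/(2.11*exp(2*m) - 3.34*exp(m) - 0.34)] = (-4.7053*exp(2*m) + 5.1906*exp(m) - 4.8664)*exp(m)/(4.4521*exp(4*m) - 14.0948*exp(3*m) + 9.7208*exp(2*m) + 2.2712*exp(m) + 0.1156)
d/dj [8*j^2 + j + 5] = 16*j + 1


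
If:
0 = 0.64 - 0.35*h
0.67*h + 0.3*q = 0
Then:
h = 1.83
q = -4.08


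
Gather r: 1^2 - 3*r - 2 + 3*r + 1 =0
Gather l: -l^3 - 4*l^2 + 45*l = -l^3 - 4*l^2 + 45*l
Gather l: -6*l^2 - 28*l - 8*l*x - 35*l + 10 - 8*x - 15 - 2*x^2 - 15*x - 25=-6*l^2 + l*(-8*x - 63) - 2*x^2 - 23*x - 30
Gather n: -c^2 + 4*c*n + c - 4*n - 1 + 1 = -c^2 + c + n*(4*c - 4)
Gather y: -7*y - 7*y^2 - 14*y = -7*y^2 - 21*y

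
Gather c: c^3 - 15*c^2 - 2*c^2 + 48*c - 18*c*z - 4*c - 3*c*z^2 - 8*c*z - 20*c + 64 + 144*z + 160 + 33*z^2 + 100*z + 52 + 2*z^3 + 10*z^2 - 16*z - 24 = c^3 - 17*c^2 + c*(-3*z^2 - 26*z + 24) + 2*z^3 + 43*z^2 + 228*z + 252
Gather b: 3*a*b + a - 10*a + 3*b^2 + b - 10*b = -9*a + 3*b^2 + b*(3*a - 9)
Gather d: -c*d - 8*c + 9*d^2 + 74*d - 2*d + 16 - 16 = -8*c + 9*d^2 + d*(72 - c)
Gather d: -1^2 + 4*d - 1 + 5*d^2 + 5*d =5*d^2 + 9*d - 2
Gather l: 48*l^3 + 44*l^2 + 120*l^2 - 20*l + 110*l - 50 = 48*l^3 + 164*l^2 + 90*l - 50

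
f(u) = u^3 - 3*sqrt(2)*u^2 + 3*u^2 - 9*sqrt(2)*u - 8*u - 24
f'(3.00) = -1.18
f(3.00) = -70.37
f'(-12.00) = 441.10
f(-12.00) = -1682.21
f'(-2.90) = 11.71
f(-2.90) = 1.27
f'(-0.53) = -18.57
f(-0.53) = -13.51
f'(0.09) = -20.93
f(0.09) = -25.87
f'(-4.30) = 45.43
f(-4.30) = -37.35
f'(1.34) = -18.67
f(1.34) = -51.60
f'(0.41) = -21.24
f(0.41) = -32.64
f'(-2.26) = 0.21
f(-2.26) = 4.96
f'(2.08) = -12.92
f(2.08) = -63.49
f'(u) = 3*u^2 - 6*sqrt(2)*u + 6*u - 9*sqrt(2) - 8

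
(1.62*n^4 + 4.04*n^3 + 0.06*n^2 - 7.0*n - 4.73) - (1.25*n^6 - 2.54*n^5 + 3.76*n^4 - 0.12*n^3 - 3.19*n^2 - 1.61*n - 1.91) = -1.25*n^6 + 2.54*n^5 - 2.14*n^4 + 4.16*n^3 + 3.25*n^2 - 5.39*n - 2.82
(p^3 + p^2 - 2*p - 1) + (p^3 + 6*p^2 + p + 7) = 2*p^3 + 7*p^2 - p + 6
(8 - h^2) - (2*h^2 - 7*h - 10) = -3*h^2 + 7*h + 18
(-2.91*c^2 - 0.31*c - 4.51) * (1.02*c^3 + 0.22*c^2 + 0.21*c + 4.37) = -2.9682*c^5 - 0.9564*c^4 - 5.2795*c^3 - 13.774*c^2 - 2.3018*c - 19.7087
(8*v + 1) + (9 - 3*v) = 5*v + 10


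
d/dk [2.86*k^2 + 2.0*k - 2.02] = 5.72*k + 2.0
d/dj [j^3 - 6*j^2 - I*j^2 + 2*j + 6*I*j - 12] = 3*j^2 - 12*j - 2*I*j + 2 + 6*I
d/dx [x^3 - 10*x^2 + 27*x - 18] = 3*x^2 - 20*x + 27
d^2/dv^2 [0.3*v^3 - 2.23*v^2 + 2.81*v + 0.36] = 1.8*v - 4.46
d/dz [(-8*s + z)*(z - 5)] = -8*s + 2*z - 5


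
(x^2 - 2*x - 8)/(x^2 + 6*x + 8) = (x - 4)/(x + 4)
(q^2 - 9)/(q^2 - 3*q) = (q + 3)/q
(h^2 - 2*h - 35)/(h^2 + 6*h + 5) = (h - 7)/(h + 1)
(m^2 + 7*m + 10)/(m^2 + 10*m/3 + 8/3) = 3*(m + 5)/(3*m + 4)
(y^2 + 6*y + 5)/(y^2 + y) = (y + 5)/y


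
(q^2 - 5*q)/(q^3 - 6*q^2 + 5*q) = 1/(q - 1)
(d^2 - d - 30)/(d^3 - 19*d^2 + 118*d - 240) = (d + 5)/(d^2 - 13*d + 40)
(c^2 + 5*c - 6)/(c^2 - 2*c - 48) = (c - 1)/(c - 8)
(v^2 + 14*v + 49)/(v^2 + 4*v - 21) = (v + 7)/(v - 3)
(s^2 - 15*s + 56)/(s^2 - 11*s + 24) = (s - 7)/(s - 3)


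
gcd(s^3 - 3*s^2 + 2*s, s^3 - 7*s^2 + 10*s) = s^2 - 2*s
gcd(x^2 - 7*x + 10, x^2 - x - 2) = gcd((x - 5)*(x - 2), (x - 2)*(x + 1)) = x - 2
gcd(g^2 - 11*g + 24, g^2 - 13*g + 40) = g - 8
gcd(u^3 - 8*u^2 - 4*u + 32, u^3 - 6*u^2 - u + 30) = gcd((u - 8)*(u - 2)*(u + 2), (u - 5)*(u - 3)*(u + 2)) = u + 2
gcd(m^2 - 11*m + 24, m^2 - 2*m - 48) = m - 8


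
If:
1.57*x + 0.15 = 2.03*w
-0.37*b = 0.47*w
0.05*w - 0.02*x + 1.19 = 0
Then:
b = 62.72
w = -49.37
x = -63.94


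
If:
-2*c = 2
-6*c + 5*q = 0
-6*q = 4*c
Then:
No Solution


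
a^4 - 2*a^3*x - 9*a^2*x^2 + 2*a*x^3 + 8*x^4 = (a - 4*x)*(a - x)*(a + x)*(a + 2*x)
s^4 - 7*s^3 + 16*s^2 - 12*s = s*(s - 3)*(s - 2)^2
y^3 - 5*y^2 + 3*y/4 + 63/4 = (y - 7/2)*(y - 3)*(y + 3/2)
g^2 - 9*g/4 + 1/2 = (g - 2)*(g - 1/4)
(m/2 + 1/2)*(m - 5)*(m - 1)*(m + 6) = m^4/2 + m^3/2 - 31*m^2/2 - m/2 + 15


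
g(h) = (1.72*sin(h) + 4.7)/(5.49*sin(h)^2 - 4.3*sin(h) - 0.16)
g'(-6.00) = 5.27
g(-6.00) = -5.55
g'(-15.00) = -1.53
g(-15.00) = 0.72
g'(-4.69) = 0.87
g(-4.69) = 6.24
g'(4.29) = -0.35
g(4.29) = 0.38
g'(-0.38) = 7.31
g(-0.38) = 1.85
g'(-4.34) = 36.97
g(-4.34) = 10.54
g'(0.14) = 29.13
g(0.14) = -7.56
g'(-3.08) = -1462.74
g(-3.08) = 36.61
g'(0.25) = 8.10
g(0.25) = -5.77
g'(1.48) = -3.68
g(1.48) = 6.40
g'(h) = (-10.98*sin(h)*cos(h) + 4.3*cos(h))*(1.72*sin(h) + 4.7)/(5.49*sin(h)^2 - 4.3*sin(h) - 0.16)^2 + 1.72*cos(h)/(5.49*sin(h)^2 - 4.3*sin(h) - 0.16)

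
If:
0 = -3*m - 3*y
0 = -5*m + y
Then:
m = 0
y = 0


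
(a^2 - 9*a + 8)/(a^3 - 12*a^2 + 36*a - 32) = (a - 1)/(a^2 - 4*a + 4)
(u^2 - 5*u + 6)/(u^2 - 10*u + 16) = (u - 3)/(u - 8)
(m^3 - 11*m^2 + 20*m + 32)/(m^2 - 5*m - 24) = (m^2 - 3*m - 4)/(m + 3)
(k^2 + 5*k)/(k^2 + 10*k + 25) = k/(k + 5)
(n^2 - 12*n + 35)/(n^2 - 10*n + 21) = (n - 5)/(n - 3)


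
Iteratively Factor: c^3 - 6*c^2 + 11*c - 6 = (c - 3)*(c^2 - 3*c + 2) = (c - 3)*(c - 1)*(c - 2)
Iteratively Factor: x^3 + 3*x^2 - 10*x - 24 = (x - 3)*(x^2 + 6*x + 8) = (x - 3)*(x + 2)*(x + 4)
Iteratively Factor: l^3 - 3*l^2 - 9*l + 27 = (l - 3)*(l^2 - 9) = (l - 3)*(l + 3)*(l - 3)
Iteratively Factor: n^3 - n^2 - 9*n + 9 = (n - 1)*(n^2 - 9) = (n - 3)*(n - 1)*(n + 3)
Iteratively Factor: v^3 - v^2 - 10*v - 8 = (v + 1)*(v^2 - 2*v - 8) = (v + 1)*(v + 2)*(v - 4)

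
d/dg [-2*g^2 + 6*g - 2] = 6 - 4*g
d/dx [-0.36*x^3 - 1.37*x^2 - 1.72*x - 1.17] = -1.08*x^2 - 2.74*x - 1.72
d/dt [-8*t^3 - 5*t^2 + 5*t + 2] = -24*t^2 - 10*t + 5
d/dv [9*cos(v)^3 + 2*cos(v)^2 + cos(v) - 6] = (27*sin(v)^2 - 4*cos(v) - 28)*sin(v)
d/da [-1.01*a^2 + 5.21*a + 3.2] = 5.21 - 2.02*a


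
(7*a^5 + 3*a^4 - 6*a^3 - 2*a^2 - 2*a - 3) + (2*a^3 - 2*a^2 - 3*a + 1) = 7*a^5 + 3*a^4 - 4*a^3 - 4*a^2 - 5*a - 2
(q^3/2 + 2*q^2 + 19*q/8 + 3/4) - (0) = q^3/2 + 2*q^2 + 19*q/8 + 3/4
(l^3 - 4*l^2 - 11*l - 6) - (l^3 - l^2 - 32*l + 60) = -3*l^2 + 21*l - 66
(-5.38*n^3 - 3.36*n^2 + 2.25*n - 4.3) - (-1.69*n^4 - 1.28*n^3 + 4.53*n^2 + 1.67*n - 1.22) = 1.69*n^4 - 4.1*n^3 - 7.89*n^2 + 0.58*n - 3.08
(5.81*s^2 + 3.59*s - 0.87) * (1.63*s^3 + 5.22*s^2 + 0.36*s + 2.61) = 9.4703*s^5 + 36.1799*s^4 + 19.4133*s^3 + 11.9151*s^2 + 9.0567*s - 2.2707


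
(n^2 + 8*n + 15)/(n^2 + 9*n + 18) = (n + 5)/(n + 6)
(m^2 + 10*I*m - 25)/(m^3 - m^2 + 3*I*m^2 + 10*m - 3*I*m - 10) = (m + 5*I)/(m^2 - m*(1 + 2*I) + 2*I)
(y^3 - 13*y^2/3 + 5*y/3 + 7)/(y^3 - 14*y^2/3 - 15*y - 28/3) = (3*y^2 - 16*y + 21)/(3*y^2 - 17*y - 28)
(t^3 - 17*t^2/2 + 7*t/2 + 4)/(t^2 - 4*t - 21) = (-2*t^3 + 17*t^2 - 7*t - 8)/(2*(-t^2 + 4*t + 21))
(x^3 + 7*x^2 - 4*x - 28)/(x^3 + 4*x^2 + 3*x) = (x^3 + 7*x^2 - 4*x - 28)/(x*(x^2 + 4*x + 3))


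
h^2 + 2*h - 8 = (h - 2)*(h + 4)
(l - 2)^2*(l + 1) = l^3 - 3*l^2 + 4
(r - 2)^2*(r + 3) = r^3 - r^2 - 8*r + 12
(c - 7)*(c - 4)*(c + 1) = c^3 - 10*c^2 + 17*c + 28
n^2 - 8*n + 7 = (n - 7)*(n - 1)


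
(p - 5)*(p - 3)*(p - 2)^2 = p^4 - 12*p^3 + 51*p^2 - 92*p + 60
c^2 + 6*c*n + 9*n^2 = (c + 3*n)^2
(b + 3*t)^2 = b^2 + 6*b*t + 9*t^2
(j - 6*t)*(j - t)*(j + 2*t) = j^3 - 5*j^2*t - 8*j*t^2 + 12*t^3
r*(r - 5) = r^2 - 5*r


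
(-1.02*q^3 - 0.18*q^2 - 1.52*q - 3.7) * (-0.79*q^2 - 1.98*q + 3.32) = 0.8058*q^5 + 2.1618*q^4 - 1.8292*q^3 + 5.335*q^2 + 2.2796*q - 12.284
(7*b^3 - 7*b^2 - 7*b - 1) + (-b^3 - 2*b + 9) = 6*b^3 - 7*b^2 - 9*b + 8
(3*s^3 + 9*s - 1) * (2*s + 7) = 6*s^4 + 21*s^3 + 18*s^2 + 61*s - 7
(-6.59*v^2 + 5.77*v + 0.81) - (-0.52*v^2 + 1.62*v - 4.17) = -6.07*v^2 + 4.15*v + 4.98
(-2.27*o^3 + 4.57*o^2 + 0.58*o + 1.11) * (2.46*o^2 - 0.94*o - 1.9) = -5.5842*o^5 + 13.376*o^4 + 1.444*o^3 - 6.4976*o^2 - 2.1454*o - 2.109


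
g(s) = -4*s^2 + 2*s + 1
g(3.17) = -32.86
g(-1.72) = -14.27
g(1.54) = -5.41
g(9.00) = -305.00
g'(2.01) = -14.08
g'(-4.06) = 34.48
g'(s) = 2 - 8*s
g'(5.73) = -43.84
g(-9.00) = -341.00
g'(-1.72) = 15.76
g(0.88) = -0.34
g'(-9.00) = 74.00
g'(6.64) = -51.12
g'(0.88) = -5.04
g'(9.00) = -70.00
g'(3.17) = -23.36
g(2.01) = -11.14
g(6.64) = -162.08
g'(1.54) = -10.32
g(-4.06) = -73.05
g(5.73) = -118.87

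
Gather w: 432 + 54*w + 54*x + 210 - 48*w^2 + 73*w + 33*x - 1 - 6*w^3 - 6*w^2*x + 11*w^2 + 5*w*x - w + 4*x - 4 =-6*w^3 + w^2*(-6*x - 37) + w*(5*x + 126) + 91*x + 637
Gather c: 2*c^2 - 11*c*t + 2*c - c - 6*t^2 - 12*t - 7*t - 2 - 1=2*c^2 + c*(1 - 11*t) - 6*t^2 - 19*t - 3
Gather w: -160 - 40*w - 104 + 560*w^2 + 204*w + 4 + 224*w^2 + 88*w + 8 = 784*w^2 + 252*w - 252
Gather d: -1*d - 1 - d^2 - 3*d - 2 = -d^2 - 4*d - 3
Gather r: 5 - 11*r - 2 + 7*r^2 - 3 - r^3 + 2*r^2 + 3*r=-r^3 + 9*r^2 - 8*r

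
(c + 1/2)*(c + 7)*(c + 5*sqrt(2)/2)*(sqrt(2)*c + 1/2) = sqrt(2)*c^4 + 11*c^3/2 + 15*sqrt(2)*c^3/2 + 19*sqrt(2)*c^2/4 + 165*c^2/4 + 75*sqrt(2)*c/8 + 77*c/4 + 35*sqrt(2)/8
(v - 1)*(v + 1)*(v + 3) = v^3 + 3*v^2 - v - 3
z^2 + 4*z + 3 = (z + 1)*(z + 3)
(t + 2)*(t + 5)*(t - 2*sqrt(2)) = t^3 - 2*sqrt(2)*t^2 + 7*t^2 - 14*sqrt(2)*t + 10*t - 20*sqrt(2)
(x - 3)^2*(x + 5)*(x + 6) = x^4 + 5*x^3 - 27*x^2 - 81*x + 270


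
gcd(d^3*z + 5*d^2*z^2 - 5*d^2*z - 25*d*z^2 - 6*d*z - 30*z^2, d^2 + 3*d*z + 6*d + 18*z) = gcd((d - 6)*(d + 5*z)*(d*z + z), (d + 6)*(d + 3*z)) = 1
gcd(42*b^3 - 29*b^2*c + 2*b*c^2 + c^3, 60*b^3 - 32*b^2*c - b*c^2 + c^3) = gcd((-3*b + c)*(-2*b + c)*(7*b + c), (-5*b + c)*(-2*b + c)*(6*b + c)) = 2*b - c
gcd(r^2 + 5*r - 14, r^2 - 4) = r - 2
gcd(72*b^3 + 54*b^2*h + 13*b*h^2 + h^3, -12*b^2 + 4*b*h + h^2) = 6*b + h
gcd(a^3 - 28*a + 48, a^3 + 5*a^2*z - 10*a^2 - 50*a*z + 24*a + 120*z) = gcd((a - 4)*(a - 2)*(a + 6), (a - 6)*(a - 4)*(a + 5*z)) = a - 4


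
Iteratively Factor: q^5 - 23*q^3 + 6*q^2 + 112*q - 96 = (q - 4)*(q^4 + 4*q^3 - 7*q^2 - 22*q + 24) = (q - 4)*(q - 1)*(q^3 + 5*q^2 - 2*q - 24) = (q - 4)*(q - 1)*(q + 4)*(q^2 + q - 6) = (q - 4)*(q - 1)*(q + 3)*(q + 4)*(q - 2)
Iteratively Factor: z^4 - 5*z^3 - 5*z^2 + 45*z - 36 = (z - 3)*(z^3 - 2*z^2 - 11*z + 12) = (z - 3)*(z - 1)*(z^2 - z - 12) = (z - 3)*(z - 1)*(z + 3)*(z - 4)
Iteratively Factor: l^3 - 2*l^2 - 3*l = (l - 3)*(l^2 + l) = (l - 3)*(l + 1)*(l)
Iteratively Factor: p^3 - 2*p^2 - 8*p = (p - 4)*(p^2 + 2*p) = (p - 4)*(p + 2)*(p)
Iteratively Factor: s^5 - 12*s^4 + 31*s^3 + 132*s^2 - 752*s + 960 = (s - 4)*(s^4 - 8*s^3 - s^2 + 128*s - 240) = (s - 4)*(s + 4)*(s^3 - 12*s^2 + 47*s - 60) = (s - 5)*(s - 4)*(s + 4)*(s^2 - 7*s + 12) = (s - 5)*(s - 4)*(s - 3)*(s + 4)*(s - 4)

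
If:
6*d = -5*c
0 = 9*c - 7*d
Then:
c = 0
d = 0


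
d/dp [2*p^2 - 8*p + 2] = 4*p - 8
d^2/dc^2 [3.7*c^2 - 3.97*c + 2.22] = 7.40000000000000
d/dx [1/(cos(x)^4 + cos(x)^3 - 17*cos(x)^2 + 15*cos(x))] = (4*cos(x)^3 + 3*cos(x)^2 - 34*cos(x) + 15)*sin(x)/((cos(x)^3 + cos(x)^2 - 17*cos(x) + 15)^2*cos(x)^2)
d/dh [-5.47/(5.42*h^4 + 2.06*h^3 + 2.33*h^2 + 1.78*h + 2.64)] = (118.5896*h^3 + 33.8046*h^2 + 25.4902*h + 9.7366)/(5.42*h^4 + 2.06*h^3 + 2.33*h^2 + 1.78*h + 2.64)^2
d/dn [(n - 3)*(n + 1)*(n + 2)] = 3*n^2 - 7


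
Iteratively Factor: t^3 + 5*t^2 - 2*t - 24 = (t + 3)*(t^2 + 2*t - 8) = (t + 3)*(t + 4)*(t - 2)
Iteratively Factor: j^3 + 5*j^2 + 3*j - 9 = (j + 3)*(j^2 + 2*j - 3) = (j - 1)*(j + 3)*(j + 3)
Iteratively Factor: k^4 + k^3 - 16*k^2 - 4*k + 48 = (k + 2)*(k^3 - k^2 - 14*k + 24) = (k + 2)*(k + 4)*(k^2 - 5*k + 6) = (k - 3)*(k + 2)*(k + 4)*(k - 2)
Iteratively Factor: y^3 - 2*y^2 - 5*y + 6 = (y - 1)*(y^2 - y - 6) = (y - 3)*(y - 1)*(y + 2)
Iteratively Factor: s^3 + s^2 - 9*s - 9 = (s + 3)*(s^2 - 2*s - 3) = (s + 1)*(s + 3)*(s - 3)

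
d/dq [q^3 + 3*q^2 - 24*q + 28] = 3*q^2 + 6*q - 24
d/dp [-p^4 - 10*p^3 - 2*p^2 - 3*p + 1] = -4*p^3 - 30*p^2 - 4*p - 3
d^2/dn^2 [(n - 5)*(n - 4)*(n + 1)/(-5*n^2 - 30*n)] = 2*(-19*n^3 - 12*n^2 - 72*n - 144)/(n^3*(n^3 + 18*n^2 + 108*n + 216))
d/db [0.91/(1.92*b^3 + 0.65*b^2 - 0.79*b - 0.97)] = (-5.2416*b^2 - 1.183*b + 0.7189)/(1.92*b^3 + 0.65*b^2 - 0.79*b - 0.97)^2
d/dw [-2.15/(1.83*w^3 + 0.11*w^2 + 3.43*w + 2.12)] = (11.8035*w^2 + 0.473*w + 7.3745)/(1.83*w^3 + 0.11*w^2 + 3.43*w + 2.12)^2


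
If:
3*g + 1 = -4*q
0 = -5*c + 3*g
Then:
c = -4*q/5 - 1/5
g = -4*q/3 - 1/3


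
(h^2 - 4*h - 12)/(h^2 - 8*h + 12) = (h + 2)/(h - 2)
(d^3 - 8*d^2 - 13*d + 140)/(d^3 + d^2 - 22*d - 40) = (d - 7)/(d + 2)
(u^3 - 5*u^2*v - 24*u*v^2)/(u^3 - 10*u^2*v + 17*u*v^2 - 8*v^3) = u*(u + 3*v)/(u^2 - 2*u*v + v^2)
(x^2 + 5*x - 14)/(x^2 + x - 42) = (x - 2)/(x - 6)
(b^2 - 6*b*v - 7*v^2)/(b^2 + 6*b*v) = (b^2 - 6*b*v - 7*v^2)/(b*(b + 6*v))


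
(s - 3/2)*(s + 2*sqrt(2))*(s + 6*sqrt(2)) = s^3 - 3*s^2/2 + 8*sqrt(2)*s^2 - 12*sqrt(2)*s + 24*s - 36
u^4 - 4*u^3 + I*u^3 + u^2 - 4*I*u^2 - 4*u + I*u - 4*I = (u - 4)*(u - I)*(u + I)^2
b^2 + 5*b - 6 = (b - 1)*(b + 6)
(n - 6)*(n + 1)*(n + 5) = n^3 - 31*n - 30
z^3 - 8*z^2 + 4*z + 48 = (z - 6)*(z - 4)*(z + 2)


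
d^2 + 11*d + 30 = (d + 5)*(d + 6)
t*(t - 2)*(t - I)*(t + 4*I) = t^4 - 2*t^3 + 3*I*t^3 + 4*t^2 - 6*I*t^2 - 8*t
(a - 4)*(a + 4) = a^2 - 16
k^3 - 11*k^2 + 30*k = k*(k - 6)*(k - 5)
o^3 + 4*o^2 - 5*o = o*(o - 1)*(o + 5)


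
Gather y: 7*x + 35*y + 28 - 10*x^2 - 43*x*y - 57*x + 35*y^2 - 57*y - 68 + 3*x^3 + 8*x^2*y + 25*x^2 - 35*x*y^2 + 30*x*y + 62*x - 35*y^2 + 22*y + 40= 3*x^3 + 15*x^2 - 35*x*y^2 + 12*x + y*(8*x^2 - 13*x)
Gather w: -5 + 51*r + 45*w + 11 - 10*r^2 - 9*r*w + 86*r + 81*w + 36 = -10*r^2 + 137*r + w*(126 - 9*r) + 42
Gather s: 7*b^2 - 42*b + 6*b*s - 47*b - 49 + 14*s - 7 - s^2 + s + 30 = 7*b^2 - 89*b - s^2 + s*(6*b + 15) - 26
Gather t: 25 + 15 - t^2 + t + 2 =-t^2 + t + 42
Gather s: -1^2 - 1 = -2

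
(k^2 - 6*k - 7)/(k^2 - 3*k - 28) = (k + 1)/(k + 4)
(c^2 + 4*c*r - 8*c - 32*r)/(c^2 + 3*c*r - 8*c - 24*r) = (c + 4*r)/(c + 3*r)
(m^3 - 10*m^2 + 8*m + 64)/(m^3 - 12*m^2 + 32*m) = (m + 2)/m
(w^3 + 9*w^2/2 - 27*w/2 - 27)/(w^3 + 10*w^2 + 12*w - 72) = (2*w^2 - 3*w - 9)/(2*(w^2 + 4*w - 12))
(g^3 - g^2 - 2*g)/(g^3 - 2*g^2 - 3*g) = (g - 2)/(g - 3)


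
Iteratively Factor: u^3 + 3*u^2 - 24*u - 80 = (u + 4)*(u^2 - u - 20) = (u - 5)*(u + 4)*(u + 4)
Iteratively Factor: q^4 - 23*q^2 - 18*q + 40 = (q - 1)*(q^3 + q^2 - 22*q - 40) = (q - 1)*(q + 2)*(q^2 - q - 20) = (q - 1)*(q + 2)*(q + 4)*(q - 5)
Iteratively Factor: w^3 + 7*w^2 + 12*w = (w)*(w^2 + 7*w + 12) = w*(w + 4)*(w + 3)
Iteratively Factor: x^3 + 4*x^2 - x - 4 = (x + 1)*(x^2 + 3*x - 4) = (x - 1)*(x + 1)*(x + 4)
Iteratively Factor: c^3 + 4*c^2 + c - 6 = (c + 3)*(c^2 + c - 2) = (c - 1)*(c + 3)*(c + 2)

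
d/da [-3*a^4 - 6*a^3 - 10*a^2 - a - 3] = -12*a^3 - 18*a^2 - 20*a - 1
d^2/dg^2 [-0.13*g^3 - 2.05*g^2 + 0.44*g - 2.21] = -0.78*g - 4.1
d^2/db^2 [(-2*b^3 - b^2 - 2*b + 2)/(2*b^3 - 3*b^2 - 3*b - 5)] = 2*(-16*b^6 - 60*b^5 - 54*b^4 - 175*b^3 - 147*b^2 + 54*b - 7)/(8*b^9 - 36*b^8 + 18*b^7 + 21*b^6 + 153*b^5 - 36*b^4 - 147*b^3 - 360*b^2 - 225*b - 125)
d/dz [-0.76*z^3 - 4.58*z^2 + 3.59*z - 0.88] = -2.28*z^2 - 9.16*z + 3.59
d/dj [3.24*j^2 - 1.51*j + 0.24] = 6.48*j - 1.51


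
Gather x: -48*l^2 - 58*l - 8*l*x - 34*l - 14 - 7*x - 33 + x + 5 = -48*l^2 - 92*l + x*(-8*l - 6) - 42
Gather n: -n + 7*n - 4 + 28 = 6*n + 24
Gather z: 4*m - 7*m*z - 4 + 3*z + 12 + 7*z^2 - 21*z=4*m + 7*z^2 + z*(-7*m - 18) + 8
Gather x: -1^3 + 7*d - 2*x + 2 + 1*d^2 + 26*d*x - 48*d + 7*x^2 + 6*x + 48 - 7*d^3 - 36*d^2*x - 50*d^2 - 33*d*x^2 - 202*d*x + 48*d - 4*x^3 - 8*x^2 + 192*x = -7*d^3 - 49*d^2 + 7*d - 4*x^3 + x^2*(-33*d - 1) + x*(-36*d^2 - 176*d + 196) + 49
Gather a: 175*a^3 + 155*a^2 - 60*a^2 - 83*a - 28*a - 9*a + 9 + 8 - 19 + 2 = 175*a^3 + 95*a^2 - 120*a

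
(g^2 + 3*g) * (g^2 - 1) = g^4 + 3*g^3 - g^2 - 3*g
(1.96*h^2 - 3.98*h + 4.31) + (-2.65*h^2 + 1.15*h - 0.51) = -0.69*h^2 - 2.83*h + 3.8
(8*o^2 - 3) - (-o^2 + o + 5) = 9*o^2 - o - 8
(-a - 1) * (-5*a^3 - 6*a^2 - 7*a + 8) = 5*a^4 + 11*a^3 + 13*a^2 - a - 8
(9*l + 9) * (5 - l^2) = -9*l^3 - 9*l^2 + 45*l + 45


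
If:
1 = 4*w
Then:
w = 1/4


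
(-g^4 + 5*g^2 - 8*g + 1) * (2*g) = -2*g^5 + 10*g^3 - 16*g^2 + 2*g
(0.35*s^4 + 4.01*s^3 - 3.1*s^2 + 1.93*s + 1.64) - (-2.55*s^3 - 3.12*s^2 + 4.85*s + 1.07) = 0.35*s^4 + 6.56*s^3 + 0.02*s^2 - 2.92*s + 0.57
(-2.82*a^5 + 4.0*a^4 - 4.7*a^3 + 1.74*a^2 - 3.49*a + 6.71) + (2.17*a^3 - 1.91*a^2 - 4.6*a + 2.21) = -2.82*a^5 + 4.0*a^4 - 2.53*a^3 - 0.17*a^2 - 8.09*a + 8.92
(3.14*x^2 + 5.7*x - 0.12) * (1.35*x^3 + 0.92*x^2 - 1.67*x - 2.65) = 4.239*x^5 + 10.5838*x^4 - 0.161799999999999*x^3 - 17.9504*x^2 - 14.9046*x + 0.318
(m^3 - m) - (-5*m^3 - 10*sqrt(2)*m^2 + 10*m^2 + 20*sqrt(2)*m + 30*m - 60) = 6*m^3 - 10*m^2 + 10*sqrt(2)*m^2 - 31*m - 20*sqrt(2)*m + 60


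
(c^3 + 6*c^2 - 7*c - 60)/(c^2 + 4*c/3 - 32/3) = 3*(c^2 + 2*c - 15)/(3*c - 8)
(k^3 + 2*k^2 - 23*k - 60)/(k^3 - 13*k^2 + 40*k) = (k^2 + 7*k + 12)/(k*(k - 8))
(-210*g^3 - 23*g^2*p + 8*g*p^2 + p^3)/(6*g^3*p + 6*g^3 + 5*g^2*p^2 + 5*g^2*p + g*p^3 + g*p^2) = (-210*g^3 - 23*g^2*p + 8*g*p^2 + p^3)/(g*(6*g^2*p + 6*g^2 + 5*g*p^2 + 5*g*p + p^3 + p^2))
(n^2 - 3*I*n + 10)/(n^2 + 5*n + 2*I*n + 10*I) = (n - 5*I)/(n + 5)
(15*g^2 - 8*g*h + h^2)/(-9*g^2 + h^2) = (-5*g + h)/(3*g + h)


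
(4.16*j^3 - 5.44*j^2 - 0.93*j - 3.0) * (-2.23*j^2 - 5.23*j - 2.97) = -9.2768*j^5 - 9.6256*j^4 + 18.1699*j^3 + 27.7107*j^2 + 18.4521*j + 8.91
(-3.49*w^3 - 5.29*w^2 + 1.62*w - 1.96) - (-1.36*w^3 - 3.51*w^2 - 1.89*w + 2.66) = -2.13*w^3 - 1.78*w^2 + 3.51*w - 4.62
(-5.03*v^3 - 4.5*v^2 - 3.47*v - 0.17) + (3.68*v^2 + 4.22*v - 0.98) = -5.03*v^3 - 0.82*v^2 + 0.75*v - 1.15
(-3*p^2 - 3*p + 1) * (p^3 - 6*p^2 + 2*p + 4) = -3*p^5 + 15*p^4 + 13*p^3 - 24*p^2 - 10*p + 4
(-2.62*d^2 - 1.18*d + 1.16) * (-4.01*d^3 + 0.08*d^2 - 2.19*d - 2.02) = 10.5062*d^5 + 4.5222*d^4 + 0.991800000000001*d^3 + 7.9694*d^2 - 0.1568*d - 2.3432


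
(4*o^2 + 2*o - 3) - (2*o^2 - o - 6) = 2*o^2 + 3*o + 3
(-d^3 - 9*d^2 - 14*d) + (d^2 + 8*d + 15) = -d^3 - 8*d^2 - 6*d + 15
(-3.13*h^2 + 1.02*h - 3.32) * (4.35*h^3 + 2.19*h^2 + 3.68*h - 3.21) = -13.6155*h^5 - 2.4177*h^4 - 23.7266*h^3 + 6.5301*h^2 - 15.4918*h + 10.6572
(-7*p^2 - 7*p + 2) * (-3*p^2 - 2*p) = 21*p^4 + 35*p^3 + 8*p^2 - 4*p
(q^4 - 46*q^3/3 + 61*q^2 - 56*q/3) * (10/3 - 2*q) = -2*q^5 + 34*q^4 - 1558*q^3/9 + 722*q^2/3 - 560*q/9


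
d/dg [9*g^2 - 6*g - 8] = 18*g - 6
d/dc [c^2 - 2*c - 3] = 2*c - 2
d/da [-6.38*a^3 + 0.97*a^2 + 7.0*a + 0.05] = -19.14*a^2 + 1.94*a + 7.0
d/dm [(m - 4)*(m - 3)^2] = (m - 3)*(3*m - 11)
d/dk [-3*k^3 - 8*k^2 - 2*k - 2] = -9*k^2 - 16*k - 2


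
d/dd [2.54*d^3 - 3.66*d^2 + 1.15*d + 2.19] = 7.62*d^2 - 7.32*d + 1.15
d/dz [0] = 0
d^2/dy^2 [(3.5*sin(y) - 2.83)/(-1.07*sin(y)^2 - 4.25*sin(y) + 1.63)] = (4.00715*sin(y)^5 - 28.876518*sin(y)^4 - 9.99647499999995*sin(y)^3 - 27.173435*sin(y)^2 + 30.284775*sin(y) + 63.612856)/(1.07*sin(y)^2 + 4.25*sin(y) - 1.63)^3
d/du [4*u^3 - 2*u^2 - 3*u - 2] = 12*u^2 - 4*u - 3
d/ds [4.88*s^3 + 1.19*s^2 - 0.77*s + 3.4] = 14.64*s^2 + 2.38*s - 0.77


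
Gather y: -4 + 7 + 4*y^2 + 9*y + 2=4*y^2 + 9*y + 5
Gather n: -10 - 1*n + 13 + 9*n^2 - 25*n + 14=9*n^2 - 26*n + 17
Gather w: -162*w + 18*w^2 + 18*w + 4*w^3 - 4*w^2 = 4*w^3 + 14*w^2 - 144*w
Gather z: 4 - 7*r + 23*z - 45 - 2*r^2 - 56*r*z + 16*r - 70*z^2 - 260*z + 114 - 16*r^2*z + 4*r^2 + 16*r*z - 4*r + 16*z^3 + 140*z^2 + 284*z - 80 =2*r^2 + 5*r + 16*z^3 + 70*z^2 + z*(-16*r^2 - 40*r + 47) - 7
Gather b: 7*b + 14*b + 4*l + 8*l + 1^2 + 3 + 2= 21*b + 12*l + 6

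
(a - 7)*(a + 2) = a^2 - 5*a - 14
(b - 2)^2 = b^2 - 4*b + 4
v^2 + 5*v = v*(v + 5)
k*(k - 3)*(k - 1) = k^3 - 4*k^2 + 3*k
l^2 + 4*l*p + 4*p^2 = (l + 2*p)^2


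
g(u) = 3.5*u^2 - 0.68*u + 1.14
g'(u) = 7.0*u - 0.68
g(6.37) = 138.83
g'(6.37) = 43.91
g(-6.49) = 152.97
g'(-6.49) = -46.11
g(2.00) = 13.78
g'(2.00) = 13.32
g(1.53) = 8.29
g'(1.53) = 10.03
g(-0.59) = 2.76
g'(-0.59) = -4.81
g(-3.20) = 39.16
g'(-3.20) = -23.08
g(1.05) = 4.28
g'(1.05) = 6.67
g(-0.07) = 1.20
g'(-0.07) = -1.17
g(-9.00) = 290.76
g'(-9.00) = -63.68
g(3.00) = 30.60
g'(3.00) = 20.32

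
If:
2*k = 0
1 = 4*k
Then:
No Solution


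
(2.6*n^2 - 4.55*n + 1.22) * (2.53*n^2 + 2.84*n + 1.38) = 6.578*n^4 - 4.1275*n^3 - 6.2474*n^2 - 2.8142*n + 1.6836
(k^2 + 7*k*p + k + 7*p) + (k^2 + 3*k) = 2*k^2 + 7*k*p + 4*k + 7*p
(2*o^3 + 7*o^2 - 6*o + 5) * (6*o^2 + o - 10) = 12*o^5 + 44*o^4 - 49*o^3 - 46*o^2 + 65*o - 50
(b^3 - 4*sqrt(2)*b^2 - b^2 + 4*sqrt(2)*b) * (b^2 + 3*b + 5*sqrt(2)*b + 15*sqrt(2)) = b^5 + sqrt(2)*b^4 + 2*b^4 - 43*b^3 + 2*sqrt(2)*b^3 - 80*b^2 - 3*sqrt(2)*b^2 + 120*b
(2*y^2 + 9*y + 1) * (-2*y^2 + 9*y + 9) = -4*y^4 + 97*y^2 + 90*y + 9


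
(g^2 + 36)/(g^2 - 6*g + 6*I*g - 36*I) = (g - 6*I)/(g - 6)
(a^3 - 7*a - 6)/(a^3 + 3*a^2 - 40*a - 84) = (a^2 - 2*a - 3)/(a^2 + a - 42)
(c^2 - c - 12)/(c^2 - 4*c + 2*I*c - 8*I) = (c + 3)/(c + 2*I)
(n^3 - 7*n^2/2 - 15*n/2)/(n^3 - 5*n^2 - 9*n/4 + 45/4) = 2*n/(2*n - 3)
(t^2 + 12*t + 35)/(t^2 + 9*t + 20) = (t + 7)/(t + 4)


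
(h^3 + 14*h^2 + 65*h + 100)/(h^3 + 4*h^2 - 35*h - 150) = (h + 4)/(h - 6)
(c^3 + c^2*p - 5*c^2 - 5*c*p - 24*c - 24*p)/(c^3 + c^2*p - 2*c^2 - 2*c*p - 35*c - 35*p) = (c^2 - 5*c - 24)/(c^2 - 2*c - 35)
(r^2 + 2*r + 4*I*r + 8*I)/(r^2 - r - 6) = (r + 4*I)/(r - 3)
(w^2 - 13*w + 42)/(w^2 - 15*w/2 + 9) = 2*(w - 7)/(2*w - 3)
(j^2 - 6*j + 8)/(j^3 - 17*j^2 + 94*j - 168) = (j - 2)/(j^2 - 13*j + 42)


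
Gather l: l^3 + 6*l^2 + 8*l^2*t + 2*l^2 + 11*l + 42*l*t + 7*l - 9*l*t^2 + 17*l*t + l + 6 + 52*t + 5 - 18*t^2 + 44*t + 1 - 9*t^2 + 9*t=l^3 + l^2*(8*t + 8) + l*(-9*t^2 + 59*t + 19) - 27*t^2 + 105*t + 12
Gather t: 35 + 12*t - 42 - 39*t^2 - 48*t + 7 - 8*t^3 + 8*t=-8*t^3 - 39*t^2 - 28*t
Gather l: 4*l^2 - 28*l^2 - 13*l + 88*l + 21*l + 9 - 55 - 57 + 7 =-24*l^2 + 96*l - 96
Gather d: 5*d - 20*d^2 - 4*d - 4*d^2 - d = -24*d^2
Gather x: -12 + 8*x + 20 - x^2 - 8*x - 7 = 1 - x^2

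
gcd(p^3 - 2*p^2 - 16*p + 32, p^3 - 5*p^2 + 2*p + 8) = p^2 - 6*p + 8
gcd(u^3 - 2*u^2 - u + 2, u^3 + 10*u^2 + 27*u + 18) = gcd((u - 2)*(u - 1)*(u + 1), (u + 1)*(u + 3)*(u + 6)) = u + 1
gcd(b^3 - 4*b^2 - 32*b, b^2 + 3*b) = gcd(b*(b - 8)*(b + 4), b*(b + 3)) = b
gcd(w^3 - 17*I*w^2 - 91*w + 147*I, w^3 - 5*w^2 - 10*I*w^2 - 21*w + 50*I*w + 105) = w^2 - 10*I*w - 21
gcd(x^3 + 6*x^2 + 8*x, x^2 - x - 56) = 1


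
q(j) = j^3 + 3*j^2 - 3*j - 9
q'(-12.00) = 357.00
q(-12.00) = -1269.00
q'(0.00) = -3.00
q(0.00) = -9.00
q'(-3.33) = 10.29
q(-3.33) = -2.67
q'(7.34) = 202.67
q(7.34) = 526.05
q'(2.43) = 29.29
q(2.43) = 15.77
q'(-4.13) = 23.39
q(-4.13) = -15.88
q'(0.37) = -0.37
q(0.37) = -9.65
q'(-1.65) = -4.73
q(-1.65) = -0.37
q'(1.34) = 10.43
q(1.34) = -5.23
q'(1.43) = 11.71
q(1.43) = -4.23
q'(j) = 3*j^2 + 6*j - 3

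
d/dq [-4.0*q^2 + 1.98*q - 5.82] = 1.98 - 8.0*q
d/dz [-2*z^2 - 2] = -4*z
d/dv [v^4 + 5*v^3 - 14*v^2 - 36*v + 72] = 4*v^3 + 15*v^2 - 28*v - 36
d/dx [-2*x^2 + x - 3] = 1 - 4*x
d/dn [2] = 0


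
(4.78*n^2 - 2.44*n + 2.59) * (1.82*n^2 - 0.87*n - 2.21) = 8.6996*n^4 - 8.5994*n^3 - 3.7272*n^2 + 3.1391*n - 5.7239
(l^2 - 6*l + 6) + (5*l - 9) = l^2 - l - 3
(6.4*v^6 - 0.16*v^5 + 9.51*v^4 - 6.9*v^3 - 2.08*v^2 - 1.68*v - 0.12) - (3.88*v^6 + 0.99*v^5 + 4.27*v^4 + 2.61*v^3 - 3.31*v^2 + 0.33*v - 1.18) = 2.52*v^6 - 1.15*v^5 + 5.24*v^4 - 9.51*v^3 + 1.23*v^2 - 2.01*v + 1.06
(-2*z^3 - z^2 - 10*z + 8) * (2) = -4*z^3 - 2*z^2 - 20*z + 16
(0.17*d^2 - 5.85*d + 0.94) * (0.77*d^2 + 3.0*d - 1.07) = 0.1309*d^4 - 3.9945*d^3 - 17.0081*d^2 + 9.0795*d - 1.0058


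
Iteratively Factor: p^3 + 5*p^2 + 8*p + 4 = (p + 2)*(p^2 + 3*p + 2) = (p + 2)^2*(p + 1)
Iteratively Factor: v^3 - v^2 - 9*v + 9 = (v - 1)*(v^2 - 9) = (v - 1)*(v + 3)*(v - 3)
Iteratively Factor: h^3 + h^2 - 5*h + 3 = (h - 1)*(h^2 + 2*h - 3) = (h - 1)*(h + 3)*(h - 1)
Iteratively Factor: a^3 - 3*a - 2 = (a - 2)*(a^2 + 2*a + 1) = (a - 2)*(a + 1)*(a + 1)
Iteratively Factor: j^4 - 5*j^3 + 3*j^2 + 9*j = (j - 3)*(j^3 - 2*j^2 - 3*j) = j*(j - 3)*(j^2 - 2*j - 3) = j*(j - 3)^2*(j + 1)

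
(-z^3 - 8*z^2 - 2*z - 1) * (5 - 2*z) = 2*z^4 + 11*z^3 - 36*z^2 - 8*z - 5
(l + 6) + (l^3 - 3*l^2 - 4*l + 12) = l^3 - 3*l^2 - 3*l + 18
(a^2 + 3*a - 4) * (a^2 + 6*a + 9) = a^4 + 9*a^3 + 23*a^2 + 3*a - 36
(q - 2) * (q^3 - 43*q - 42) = q^4 - 2*q^3 - 43*q^2 + 44*q + 84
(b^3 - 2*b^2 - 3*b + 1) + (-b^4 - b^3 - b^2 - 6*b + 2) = -b^4 - 3*b^2 - 9*b + 3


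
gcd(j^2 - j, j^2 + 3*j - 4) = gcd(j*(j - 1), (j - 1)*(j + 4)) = j - 1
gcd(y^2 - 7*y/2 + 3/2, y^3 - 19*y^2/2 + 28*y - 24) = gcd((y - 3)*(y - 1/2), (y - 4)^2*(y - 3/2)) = 1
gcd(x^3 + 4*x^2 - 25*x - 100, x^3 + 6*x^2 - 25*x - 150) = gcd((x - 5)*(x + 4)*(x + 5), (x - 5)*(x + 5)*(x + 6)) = x^2 - 25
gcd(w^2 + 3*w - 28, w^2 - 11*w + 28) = w - 4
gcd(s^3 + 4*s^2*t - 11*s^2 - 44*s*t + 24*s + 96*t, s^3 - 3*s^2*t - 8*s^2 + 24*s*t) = s - 8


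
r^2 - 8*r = r*(r - 8)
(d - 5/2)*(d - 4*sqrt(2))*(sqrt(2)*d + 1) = sqrt(2)*d^3 - 7*d^2 - 5*sqrt(2)*d^2/2 - 4*sqrt(2)*d + 35*d/2 + 10*sqrt(2)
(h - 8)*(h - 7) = h^2 - 15*h + 56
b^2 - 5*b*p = b*(b - 5*p)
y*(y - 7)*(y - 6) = y^3 - 13*y^2 + 42*y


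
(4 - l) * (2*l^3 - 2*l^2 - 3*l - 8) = -2*l^4 + 10*l^3 - 5*l^2 - 4*l - 32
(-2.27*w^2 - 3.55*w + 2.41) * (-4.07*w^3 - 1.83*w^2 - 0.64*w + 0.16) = 9.2389*w^5 + 18.6026*w^4 - 1.8594*w^3 - 2.5015*w^2 - 2.1104*w + 0.3856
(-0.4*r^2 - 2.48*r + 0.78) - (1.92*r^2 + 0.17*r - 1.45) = -2.32*r^2 - 2.65*r + 2.23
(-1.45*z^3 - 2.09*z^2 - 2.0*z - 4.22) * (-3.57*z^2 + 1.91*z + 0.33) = 5.1765*z^5 + 4.6918*z^4 + 2.6696*z^3 + 10.5557*z^2 - 8.7202*z - 1.3926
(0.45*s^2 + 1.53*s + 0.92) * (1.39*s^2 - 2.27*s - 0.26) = 0.6255*s^4 + 1.1052*s^3 - 2.3113*s^2 - 2.4862*s - 0.2392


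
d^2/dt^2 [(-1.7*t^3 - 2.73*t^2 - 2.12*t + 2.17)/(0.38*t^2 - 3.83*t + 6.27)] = (2.22044604925031e-16*t^5 - 50.33216*t^3 + 285.850896*t^2 - 389.634216*t - 263.145676)/(0.054872*t^6 - 1.659156*t^5 + 19.43871*t^4 - 110.934035*t^3 + 320.738715*t^2 - 451.705221*t + 246.491883)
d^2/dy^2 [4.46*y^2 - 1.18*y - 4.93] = 8.92000000000000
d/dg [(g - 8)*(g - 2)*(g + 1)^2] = 4*g^3 - 24*g^2 - 6*g + 22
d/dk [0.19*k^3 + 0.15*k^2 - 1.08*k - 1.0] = 0.57*k^2 + 0.3*k - 1.08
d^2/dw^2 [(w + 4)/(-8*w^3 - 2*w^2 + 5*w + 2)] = 2*(-(w + 4)*(24*w^2 + 4*w - 5)^2 + (24*w^2 + 4*w + 2*(w + 4)*(12*w + 1) - 5)*(8*w^3 + 2*w^2 - 5*w - 2))/(8*w^3 + 2*w^2 - 5*w - 2)^3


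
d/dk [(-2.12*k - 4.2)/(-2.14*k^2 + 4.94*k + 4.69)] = (-4.5368*k^2 - 17.976*k + 10.8052)/(4.5796*k^4 - 21.1432*k^3 + 4.3304*k^2 + 46.3372*k + 21.9961)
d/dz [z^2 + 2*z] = 2*z + 2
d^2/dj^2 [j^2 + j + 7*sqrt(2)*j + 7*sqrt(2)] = 2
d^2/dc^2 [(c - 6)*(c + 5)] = 2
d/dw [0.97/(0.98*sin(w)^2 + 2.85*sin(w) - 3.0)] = -(1.9012*sin(w) + 2.7645)*cos(w)/(0.98*sin(w)^2 + 2.85*sin(w) - 3.0)^2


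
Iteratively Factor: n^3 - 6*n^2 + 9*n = (n - 3)*(n^2 - 3*n) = (n - 3)^2*(n)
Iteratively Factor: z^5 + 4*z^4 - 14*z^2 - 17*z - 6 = (z + 1)*(z^4 + 3*z^3 - 3*z^2 - 11*z - 6) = (z - 2)*(z + 1)*(z^3 + 5*z^2 + 7*z + 3) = (z - 2)*(z + 1)^2*(z^2 + 4*z + 3) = (z - 2)*(z + 1)^2*(z + 3)*(z + 1)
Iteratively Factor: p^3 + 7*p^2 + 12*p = (p)*(p^2 + 7*p + 12) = p*(p + 3)*(p + 4)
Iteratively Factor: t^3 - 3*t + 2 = (t - 1)*(t^2 + t - 2) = (t - 1)*(t + 2)*(t - 1)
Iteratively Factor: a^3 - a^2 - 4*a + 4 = (a - 2)*(a^2 + a - 2) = (a - 2)*(a + 2)*(a - 1)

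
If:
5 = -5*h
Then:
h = -1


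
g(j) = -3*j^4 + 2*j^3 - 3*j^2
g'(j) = -12*j^3 + 6*j^2 - 6*j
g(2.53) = -109.73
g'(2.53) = -171.11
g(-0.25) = -0.23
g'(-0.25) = 2.06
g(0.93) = -3.23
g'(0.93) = -10.04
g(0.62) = -1.12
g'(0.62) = -4.27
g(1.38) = -11.34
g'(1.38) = -28.39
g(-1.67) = -41.02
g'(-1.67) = 82.64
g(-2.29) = -122.25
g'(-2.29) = 189.31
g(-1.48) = -27.45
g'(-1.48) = 60.92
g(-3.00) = -324.00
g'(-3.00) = 396.00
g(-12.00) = -66096.00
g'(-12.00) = 21672.00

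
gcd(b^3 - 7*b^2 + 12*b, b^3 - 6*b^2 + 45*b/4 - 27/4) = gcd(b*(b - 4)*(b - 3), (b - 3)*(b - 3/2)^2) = b - 3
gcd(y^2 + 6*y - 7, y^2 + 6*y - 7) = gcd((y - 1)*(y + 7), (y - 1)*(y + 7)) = y^2 + 6*y - 7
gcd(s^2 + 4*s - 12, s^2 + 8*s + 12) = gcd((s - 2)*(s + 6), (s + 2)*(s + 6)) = s + 6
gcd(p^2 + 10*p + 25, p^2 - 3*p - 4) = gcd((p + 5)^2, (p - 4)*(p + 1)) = 1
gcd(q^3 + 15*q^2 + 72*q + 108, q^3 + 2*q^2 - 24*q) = q + 6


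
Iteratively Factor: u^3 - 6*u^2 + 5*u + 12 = (u - 4)*(u^2 - 2*u - 3) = (u - 4)*(u + 1)*(u - 3)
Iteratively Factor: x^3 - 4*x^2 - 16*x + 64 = (x + 4)*(x^2 - 8*x + 16) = (x - 4)*(x + 4)*(x - 4)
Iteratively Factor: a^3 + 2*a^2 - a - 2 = (a + 1)*(a^2 + a - 2) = (a + 1)*(a + 2)*(a - 1)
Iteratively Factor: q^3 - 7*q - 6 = (q + 2)*(q^2 - 2*q - 3) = (q + 1)*(q + 2)*(q - 3)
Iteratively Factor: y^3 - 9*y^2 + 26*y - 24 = (y - 3)*(y^2 - 6*y + 8) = (y - 4)*(y - 3)*(y - 2)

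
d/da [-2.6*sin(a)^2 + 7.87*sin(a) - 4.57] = (7.87 - 5.2*sin(a))*cos(a)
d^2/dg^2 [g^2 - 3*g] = 2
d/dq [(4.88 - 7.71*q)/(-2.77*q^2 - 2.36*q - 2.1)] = (-21.3567*q^2 + 27.0352*q + 27.7078)/(7.6729*q^4 + 13.0744*q^3 + 17.2036*q^2 + 9.912*q + 4.41)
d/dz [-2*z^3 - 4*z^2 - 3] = 2*z*(-3*z - 4)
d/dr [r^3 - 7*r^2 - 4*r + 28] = 3*r^2 - 14*r - 4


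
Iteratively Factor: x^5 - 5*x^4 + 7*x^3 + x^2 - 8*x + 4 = (x - 1)*(x^4 - 4*x^3 + 3*x^2 + 4*x - 4) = (x - 2)*(x - 1)*(x^3 - 2*x^2 - x + 2) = (x - 2)^2*(x - 1)*(x^2 - 1) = (x - 2)^2*(x - 1)^2*(x + 1)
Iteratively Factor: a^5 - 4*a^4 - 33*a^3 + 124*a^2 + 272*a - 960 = (a + 4)*(a^4 - 8*a^3 - a^2 + 128*a - 240) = (a + 4)^2*(a^3 - 12*a^2 + 47*a - 60) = (a - 3)*(a + 4)^2*(a^2 - 9*a + 20) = (a - 4)*(a - 3)*(a + 4)^2*(a - 5)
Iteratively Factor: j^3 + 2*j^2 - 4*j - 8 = (j + 2)*(j^2 - 4) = (j + 2)^2*(j - 2)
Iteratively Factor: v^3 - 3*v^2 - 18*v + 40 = (v + 4)*(v^2 - 7*v + 10) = (v - 5)*(v + 4)*(v - 2)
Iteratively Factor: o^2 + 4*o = (o + 4)*(o)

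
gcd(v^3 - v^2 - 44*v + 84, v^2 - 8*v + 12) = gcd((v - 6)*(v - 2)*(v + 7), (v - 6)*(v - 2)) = v^2 - 8*v + 12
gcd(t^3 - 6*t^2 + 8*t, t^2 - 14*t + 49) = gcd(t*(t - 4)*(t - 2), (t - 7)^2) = 1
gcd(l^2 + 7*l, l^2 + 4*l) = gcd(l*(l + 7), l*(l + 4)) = l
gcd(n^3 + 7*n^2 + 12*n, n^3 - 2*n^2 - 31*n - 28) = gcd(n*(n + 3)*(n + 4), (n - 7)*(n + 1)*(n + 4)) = n + 4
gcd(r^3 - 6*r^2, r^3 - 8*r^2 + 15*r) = r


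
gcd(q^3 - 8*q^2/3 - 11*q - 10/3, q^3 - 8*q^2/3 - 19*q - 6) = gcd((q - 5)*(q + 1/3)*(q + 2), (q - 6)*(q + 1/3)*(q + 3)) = q + 1/3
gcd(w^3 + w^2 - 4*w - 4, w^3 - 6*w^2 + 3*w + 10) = w^2 - w - 2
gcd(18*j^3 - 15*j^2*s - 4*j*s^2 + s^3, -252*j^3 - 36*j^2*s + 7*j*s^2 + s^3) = -6*j + s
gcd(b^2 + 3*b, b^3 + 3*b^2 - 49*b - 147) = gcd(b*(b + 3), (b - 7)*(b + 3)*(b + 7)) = b + 3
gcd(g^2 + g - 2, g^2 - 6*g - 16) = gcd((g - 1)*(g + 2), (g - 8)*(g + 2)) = g + 2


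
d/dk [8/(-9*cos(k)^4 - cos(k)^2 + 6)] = -(1280*sin(2*k) + 576*sin(4*k))/(9*(cos(2*k) - 1)^2 + 38*cos(2*k) - 22)^2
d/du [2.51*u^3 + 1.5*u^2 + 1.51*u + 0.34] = 7.53*u^2 + 3.0*u + 1.51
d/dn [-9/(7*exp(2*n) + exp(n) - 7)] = (126*exp(n) + 9)*exp(n)/(7*exp(2*n) + exp(n) - 7)^2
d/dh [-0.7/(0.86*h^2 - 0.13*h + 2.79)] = (1.204*h - 0.091)/(0.86*h^2 - 0.13*h + 2.79)^2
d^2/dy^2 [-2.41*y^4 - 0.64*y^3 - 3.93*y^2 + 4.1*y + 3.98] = -28.92*y^2 - 3.84*y - 7.86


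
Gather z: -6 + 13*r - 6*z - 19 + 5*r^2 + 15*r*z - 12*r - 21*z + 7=5*r^2 + r + z*(15*r - 27) - 18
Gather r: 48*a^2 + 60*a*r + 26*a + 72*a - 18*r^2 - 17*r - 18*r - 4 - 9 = 48*a^2 + 98*a - 18*r^2 + r*(60*a - 35) - 13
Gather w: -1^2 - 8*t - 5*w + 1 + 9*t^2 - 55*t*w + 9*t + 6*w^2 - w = 9*t^2 + t + 6*w^2 + w*(-55*t - 6)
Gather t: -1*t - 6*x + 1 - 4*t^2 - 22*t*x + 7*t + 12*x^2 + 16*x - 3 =-4*t^2 + t*(6 - 22*x) + 12*x^2 + 10*x - 2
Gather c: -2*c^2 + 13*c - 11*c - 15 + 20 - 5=-2*c^2 + 2*c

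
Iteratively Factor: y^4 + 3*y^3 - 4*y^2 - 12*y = (y + 3)*(y^3 - 4*y) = (y + 2)*(y + 3)*(y^2 - 2*y) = (y - 2)*(y + 2)*(y + 3)*(y)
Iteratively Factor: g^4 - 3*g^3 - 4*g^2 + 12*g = (g)*(g^3 - 3*g^2 - 4*g + 12) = g*(g + 2)*(g^2 - 5*g + 6) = g*(g - 2)*(g + 2)*(g - 3)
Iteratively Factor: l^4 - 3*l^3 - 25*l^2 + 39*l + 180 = (l + 3)*(l^3 - 6*l^2 - 7*l + 60) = (l - 4)*(l + 3)*(l^2 - 2*l - 15) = (l - 5)*(l - 4)*(l + 3)*(l + 3)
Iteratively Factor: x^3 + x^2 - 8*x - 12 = (x + 2)*(x^2 - x - 6) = (x + 2)^2*(x - 3)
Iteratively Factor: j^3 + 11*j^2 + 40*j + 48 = (j + 4)*(j^2 + 7*j + 12) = (j + 4)^2*(j + 3)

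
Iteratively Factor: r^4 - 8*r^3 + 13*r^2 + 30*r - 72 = (r - 3)*(r^3 - 5*r^2 - 2*r + 24) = (r - 3)*(r + 2)*(r^2 - 7*r + 12) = (r - 4)*(r - 3)*(r + 2)*(r - 3)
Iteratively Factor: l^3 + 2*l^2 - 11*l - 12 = (l - 3)*(l^2 + 5*l + 4) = (l - 3)*(l + 4)*(l + 1)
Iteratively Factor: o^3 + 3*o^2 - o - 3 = (o + 3)*(o^2 - 1) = (o - 1)*(o + 3)*(o + 1)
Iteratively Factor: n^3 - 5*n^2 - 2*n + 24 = (n - 4)*(n^2 - n - 6) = (n - 4)*(n - 3)*(n + 2)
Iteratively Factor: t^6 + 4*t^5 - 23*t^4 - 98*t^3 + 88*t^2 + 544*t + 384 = (t + 4)*(t^5 - 23*t^3 - 6*t^2 + 112*t + 96) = (t - 4)*(t + 4)*(t^4 + 4*t^3 - 7*t^2 - 34*t - 24) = (t - 4)*(t + 4)^2*(t^3 - 7*t - 6) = (t - 4)*(t + 1)*(t + 4)^2*(t^2 - t - 6) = (t - 4)*(t - 3)*(t + 1)*(t + 4)^2*(t + 2)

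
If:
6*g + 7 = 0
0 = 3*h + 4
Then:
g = -7/6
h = -4/3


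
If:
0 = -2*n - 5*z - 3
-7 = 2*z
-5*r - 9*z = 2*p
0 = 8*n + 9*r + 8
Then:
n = 29/4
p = 409/12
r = -22/3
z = -7/2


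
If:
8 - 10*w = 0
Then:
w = 4/5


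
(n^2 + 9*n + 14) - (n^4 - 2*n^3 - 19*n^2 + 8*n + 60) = -n^4 + 2*n^3 + 20*n^2 + n - 46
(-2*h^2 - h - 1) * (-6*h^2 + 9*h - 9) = 12*h^4 - 12*h^3 + 15*h^2 + 9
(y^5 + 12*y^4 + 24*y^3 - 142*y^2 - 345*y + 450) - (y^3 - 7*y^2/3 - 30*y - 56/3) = y^5 + 12*y^4 + 23*y^3 - 419*y^2/3 - 315*y + 1406/3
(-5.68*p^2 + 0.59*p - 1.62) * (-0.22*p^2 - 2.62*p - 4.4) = 1.2496*p^4 + 14.7518*p^3 + 23.8026*p^2 + 1.6484*p + 7.128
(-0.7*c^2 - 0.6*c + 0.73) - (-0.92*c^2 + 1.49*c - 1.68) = 0.22*c^2 - 2.09*c + 2.41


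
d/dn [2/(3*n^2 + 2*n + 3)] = 4*(-3*n - 1)/(3*n^2 + 2*n + 3)^2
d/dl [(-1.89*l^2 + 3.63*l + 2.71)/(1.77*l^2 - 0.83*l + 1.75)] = (-4.8564*l^2 - 16.2084*l + 8.6018)/(3.1329*l^4 - 2.9382*l^3 + 6.8839*l^2 - 2.905*l + 3.0625)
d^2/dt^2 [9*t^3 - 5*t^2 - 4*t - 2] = 54*t - 10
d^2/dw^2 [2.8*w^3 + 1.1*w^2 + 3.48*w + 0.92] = 16.8*w + 2.2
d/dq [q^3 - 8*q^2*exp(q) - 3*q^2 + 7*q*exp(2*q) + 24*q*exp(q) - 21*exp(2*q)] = -8*q^2*exp(q) + 3*q^2 + 14*q*exp(2*q) + 8*q*exp(q) - 6*q - 35*exp(2*q) + 24*exp(q)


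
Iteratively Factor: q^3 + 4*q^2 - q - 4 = (q - 1)*(q^2 + 5*q + 4) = (q - 1)*(q + 1)*(q + 4)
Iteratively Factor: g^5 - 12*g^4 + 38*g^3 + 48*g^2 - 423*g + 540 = (g - 3)*(g^4 - 9*g^3 + 11*g^2 + 81*g - 180) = (g - 4)*(g - 3)*(g^3 - 5*g^2 - 9*g + 45) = (g - 4)*(g - 3)^2*(g^2 - 2*g - 15) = (g - 5)*(g - 4)*(g - 3)^2*(g + 3)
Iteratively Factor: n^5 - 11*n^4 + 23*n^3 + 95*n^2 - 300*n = (n + 3)*(n^4 - 14*n^3 + 65*n^2 - 100*n) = (n - 5)*(n + 3)*(n^3 - 9*n^2 + 20*n) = n*(n - 5)*(n + 3)*(n^2 - 9*n + 20) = n*(n - 5)*(n - 4)*(n + 3)*(n - 5)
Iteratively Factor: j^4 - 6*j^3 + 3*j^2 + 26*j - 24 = (j - 1)*(j^3 - 5*j^2 - 2*j + 24) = (j - 3)*(j - 1)*(j^2 - 2*j - 8) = (j - 4)*(j - 3)*(j - 1)*(j + 2)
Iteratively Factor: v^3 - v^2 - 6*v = (v + 2)*(v^2 - 3*v) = (v - 3)*(v + 2)*(v)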